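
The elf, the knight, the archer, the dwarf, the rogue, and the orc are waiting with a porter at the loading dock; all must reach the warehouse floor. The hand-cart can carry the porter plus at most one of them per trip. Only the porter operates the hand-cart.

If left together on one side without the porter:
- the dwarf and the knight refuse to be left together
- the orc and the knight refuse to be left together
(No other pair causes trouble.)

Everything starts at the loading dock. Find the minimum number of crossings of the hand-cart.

13

Counting alone: the porter can take at most 1 across per trip to the warehouse floor, so moving all 6 needs at least 6 loaded trips out, with a return between consecutive ones — at least 11 crossings.
The safety rule pushes this higher. Following every safe sequence of crossings, the most of the 6 that can be at the warehouse floor as the hand-cart arrives there on crossing 11 is 5 — never all 6.
So no plan with fewer than 13 crossings exists, and this one achieves 13:
1. Porter goes to the warehouse floor with the knight.
2. Porter goes back to the loading dock alone.
3. Porter goes to the warehouse floor with the elf.
4. Porter goes back to the loading dock alone.
5. Porter goes to the warehouse floor with the archer.
6. Porter goes back to the loading dock alone.
7. Porter goes to the warehouse floor with the dwarf.
8. Porter goes back to the loading dock with the knight.
9. Porter goes to the warehouse floor with the orc.
10. Porter goes back to the loading dock alone.
11. Porter goes to the warehouse floor with the rogue.
12. Porter goes back to the loading dock alone.
13. Porter goes to the warehouse floor with the knight.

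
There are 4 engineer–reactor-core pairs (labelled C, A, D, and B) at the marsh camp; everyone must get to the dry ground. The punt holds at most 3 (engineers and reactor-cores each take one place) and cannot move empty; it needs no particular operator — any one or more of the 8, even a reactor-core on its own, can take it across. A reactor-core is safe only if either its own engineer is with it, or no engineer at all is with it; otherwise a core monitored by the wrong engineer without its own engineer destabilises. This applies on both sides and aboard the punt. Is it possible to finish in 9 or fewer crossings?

Yes — this plan uses 9 crossings (≤ 9):
1. engineer C and reactor-core C cross → the dry ground.
2. engineer C crosses ← the marsh camp.
3. engineer A, engineer C, and reactor-core A cross → the dry ground.
4. engineer C and reactor-core C cross ← the marsh camp.
5. engineer B, engineer C, and engineer D cross → the dry ground.
6. reactor-core A crosses ← the marsh camp.
7. reactor-core A and reactor-core C cross → the dry ground.
8. reactor-core C crosses ← the marsh camp.
9. reactor-core B, reactor-core C, and reactor-core D cross → the dry ground.

Yes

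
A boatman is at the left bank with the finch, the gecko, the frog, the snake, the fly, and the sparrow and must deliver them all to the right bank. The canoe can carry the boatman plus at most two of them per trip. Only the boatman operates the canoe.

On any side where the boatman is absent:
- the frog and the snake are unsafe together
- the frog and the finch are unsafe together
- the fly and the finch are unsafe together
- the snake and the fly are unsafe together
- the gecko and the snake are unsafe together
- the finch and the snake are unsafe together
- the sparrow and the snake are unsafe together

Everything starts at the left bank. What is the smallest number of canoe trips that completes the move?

9

Counting alone: the boatman can take at most 2 across per trip to the right bank, so moving all 6 needs at least 3 loaded trips out, with a return between consecutive ones — at least 5 crossings.
The safety rule pushes this higher. Following every safe sequence of crossings, the most of the 6 that can be at the right bank as the canoe arrives there on crossings 5, 7 is 4, 5 respectively — never all 6.
So no plan with fewer than 9 crossings exists, and this one achieves 9:
1. Boatman goes to the right bank with the finch and the snake.  [the left bank: the fly, the frog, the gecko, the sparrow | the right bank: the finch, the snake]
2. Boatman goes back to the left bank with the finch.  [the left bank: the finch, the fly, the frog, the gecko, the sparrow | the right bank: the snake]
3. Boatman goes to the right bank with the finch and the gecko.  [the left bank: the fly, the frog, the sparrow | the right bank: the finch, the gecko, the snake]
4. Boatman goes back to the left bank with the snake.  [the left bank: the fly, the frog, the snake, the sparrow | the right bank: the finch, the gecko]
5. Boatman goes to the right bank with the snake and the sparrow.  [the left bank: the fly, the frog | the right bank: the finch, the gecko, the snake, the sparrow]
6. Boatman goes back to the left bank with the snake.  [the left bank: the fly, the frog, the snake | the right bank: the finch, the gecko, the sparrow]
7. Boatman goes to the right bank with the fly and the frog.  [the left bank: the snake | the right bank: the finch, the fly, the frog, the gecko, the sparrow]
8. Boatman goes back to the left bank with the finch.  [the left bank: the finch, the snake | the right bank: the fly, the frog, the gecko, the sparrow]
9. Boatman goes to the right bank with the finch and the snake.  [the left bank: — | the right bank: the finch, the fly, the frog, the gecko, the snake, the sparrow]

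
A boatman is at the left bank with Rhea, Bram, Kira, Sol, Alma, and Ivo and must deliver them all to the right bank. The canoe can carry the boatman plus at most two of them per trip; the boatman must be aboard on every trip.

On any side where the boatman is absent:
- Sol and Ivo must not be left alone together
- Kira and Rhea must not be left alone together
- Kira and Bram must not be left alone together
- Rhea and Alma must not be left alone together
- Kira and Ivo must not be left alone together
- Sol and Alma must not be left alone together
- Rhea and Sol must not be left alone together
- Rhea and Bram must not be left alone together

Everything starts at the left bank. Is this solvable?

Whatever the first load, the items left behind include a forbidden pair without the boatman. No opening move is safe, so no plan exists.

No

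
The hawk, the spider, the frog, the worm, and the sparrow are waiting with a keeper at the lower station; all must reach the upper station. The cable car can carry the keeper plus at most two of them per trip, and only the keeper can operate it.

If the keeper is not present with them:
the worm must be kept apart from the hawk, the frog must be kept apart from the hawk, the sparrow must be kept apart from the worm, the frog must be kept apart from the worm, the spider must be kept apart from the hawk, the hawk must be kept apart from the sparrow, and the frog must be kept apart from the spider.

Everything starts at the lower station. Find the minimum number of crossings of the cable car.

impossible

Whatever the first load, the items left behind include a forbidden pair without the keeper. No opening move is safe, so no plan exists.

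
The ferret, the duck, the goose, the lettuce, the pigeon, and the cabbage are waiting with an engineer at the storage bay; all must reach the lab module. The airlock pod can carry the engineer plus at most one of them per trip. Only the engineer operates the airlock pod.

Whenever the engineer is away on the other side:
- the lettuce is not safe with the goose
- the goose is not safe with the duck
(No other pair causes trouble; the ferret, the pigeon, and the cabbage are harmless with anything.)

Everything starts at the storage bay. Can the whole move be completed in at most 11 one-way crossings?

Counting alone: the engineer can take at most 1 across per trip to the lab module, so moving all 6 needs at least 6 loaded trips out, with a return between consecutive ones — at least 11 crossings.
The safety rule pushes this higher. Following every safe sequence of crossings, the most of the 6 that can be at the lab module as the airlock pod arrives there on crossing 11 is 5 — never all 6.
So the move cannot be finished within 11 crossings. (The shortest complete plan takes 13:)
1. Engineer goes to the lab module with the goose.
2. Engineer goes back to the storage bay alone.
3. Engineer goes to the lab module with the ferret.
4. Engineer goes back to the storage bay alone.
5. Engineer goes to the lab module with the duck.
6. Engineer goes back to the storage bay with the goose.
7. Engineer goes to the lab module with the lettuce.
8. Engineer goes back to the storage bay alone.
9. Engineer goes to the lab module with the pigeon.
10. Engineer goes back to the storage bay alone.
11. Engineer goes to the lab module with the cabbage.
12. Engineer goes back to the storage bay alone.
13. Engineer goes to the lab module with the goose.

No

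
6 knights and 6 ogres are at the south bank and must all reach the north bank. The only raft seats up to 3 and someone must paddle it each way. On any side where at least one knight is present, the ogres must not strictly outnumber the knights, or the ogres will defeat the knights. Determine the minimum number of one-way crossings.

impossible

Following every safe sequence of crossings from the start, the most of the 12 that can be at the north bank as the raft arrives there on crossings 1, 3, 5 is 3, 5, 6 respectively; the best ever achieved is 6 of 12.
From crossing 7 on, no configuration arises that was not already reachable earlier: only 17 distinct safe configurations (who is on which side, and where the raft is) can ever be reached, none of them has everyone across, and every continuation just revisits them. They are: 0 knights + 0 ogres across (raft back at the start); 0 knights + 1 ogre across (raft there); 0 knights + 1 ogre across (raft back at the start); 0 knights + 2 ogres across (raft there); 0 knights + 2 ogres across (raft back at the start); 0 knights + 3 ogres across (raft there); 0 knights + 3 ogres across (raft back at the start); 0 knights + 4 ogres across (raft there); 0 knights + 4 ogres across (raft back at the start); 0 knights + 5 ogres across (raft there); 0 knights + 5 ogres across (raft back at the start); 0 knights + 6 ogres across (raft there); 1 knight + 1 ogre across (raft there); 1 knight + 1 ogre across (raft back at the start); 2 knights + 2 ogres across (raft there); 2 knights + 2 ogres across (raft back at the start); 3 knights + 3 ogres across (raft there). So no valid plan exists.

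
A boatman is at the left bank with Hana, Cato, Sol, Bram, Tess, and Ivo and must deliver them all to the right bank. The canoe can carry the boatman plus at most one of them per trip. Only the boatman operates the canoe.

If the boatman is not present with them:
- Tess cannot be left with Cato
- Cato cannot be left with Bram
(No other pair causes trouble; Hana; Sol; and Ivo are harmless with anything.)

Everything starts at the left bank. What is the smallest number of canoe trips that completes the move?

Counting alone: the boatman can take at most 1 across per trip to the right bank, so moving all 6 needs at least 6 loaded trips out, with a return between consecutive ones — at least 11 crossings.
The safety rule pushes this higher. Following every safe sequence of crossings, the most of the 6 that can be at the right bank as the canoe arrives there on crossing 11 is 5 — never all 6.
So no plan with fewer than 13 crossings exists, and this one achieves 13:
1. Boatman goes to the right bank with Cato.  [the left bank: Bram, Hana, Ivo, Sol, Tess | the right bank: Cato]
2. Boatman goes back to the left bank alone.  [the left bank: Bram, Hana, Ivo, Sol, Tess | the right bank: Cato]
3. Boatman goes to the right bank with Hana.  [the left bank: Bram, Ivo, Sol, Tess | the right bank: Cato, Hana]
4. Boatman goes back to the left bank alone.  [the left bank: Bram, Ivo, Sol, Tess | the right bank: Cato, Hana]
5. Boatman goes to the right bank with Sol.  [the left bank: Bram, Ivo, Tess | the right bank: Cato, Hana, Sol]
6. Boatman goes back to the left bank alone.  [the left bank: Bram, Ivo, Tess | the right bank: Cato, Hana, Sol]
7. Boatman goes to the right bank with Bram.  [the left bank: Ivo, Tess | the right bank: Bram, Cato, Hana, Sol]
8. Boatman goes back to the left bank with Cato.  [the left bank: Cato, Ivo, Tess | the right bank: Bram, Hana, Sol]
9. Boatman goes to the right bank with Tess.  [the left bank: Cato, Ivo | the right bank: Bram, Hana, Sol, Tess]
10. Boatman goes back to the left bank alone.  [the left bank: Cato, Ivo | the right bank: Bram, Hana, Sol, Tess]
11. Boatman goes to the right bank with Ivo.  [the left bank: Cato | the right bank: Bram, Hana, Ivo, Sol, Tess]
12. Boatman goes back to the left bank alone.  [the left bank: Cato | the right bank: Bram, Hana, Ivo, Sol, Tess]
13. Boatman goes to the right bank with Cato.  [the left bank: — | the right bank: Bram, Cato, Hana, Ivo, Sol, Tess]

13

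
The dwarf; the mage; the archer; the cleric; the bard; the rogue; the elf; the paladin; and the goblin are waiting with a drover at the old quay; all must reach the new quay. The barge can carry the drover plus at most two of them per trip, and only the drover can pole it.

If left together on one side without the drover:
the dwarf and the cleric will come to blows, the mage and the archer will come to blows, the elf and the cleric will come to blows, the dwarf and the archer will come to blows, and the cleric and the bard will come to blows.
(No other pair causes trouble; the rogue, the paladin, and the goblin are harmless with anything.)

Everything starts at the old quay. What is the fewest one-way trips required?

Counting alone: the drover can take at most 2 across per trip to the new quay, so moving all 9 needs at least 5 loaded trips out, with a return between consecutive ones — at least 9 crossings.
The safety rule pushes this higher. Following every safe sequence of crossings, the most of the 9 that can be at the new quay as the barge arrives there on crossing 9 is 8 — never all 9.
So no plan with fewer than 11 crossings exists, and this one achieves 11:
1. Drover goes to the new quay with the archer and the cleric.
2. Drover goes back to the old quay alone.
3. Drover goes to the new quay with the mage.
4. Drover goes back to the old quay with the archer.
5. Drover goes to the new quay with the bard and the dwarf.
6. Drover goes back to the old quay with the cleric.
7. Drover goes to the new quay with the elf and the rogue.
8. Drover goes back to the old quay alone.
9. Drover goes to the new quay with the goblin and the paladin.
10. Drover goes back to the old quay alone.
11. Drover goes to the new quay with the archer and the cleric.

11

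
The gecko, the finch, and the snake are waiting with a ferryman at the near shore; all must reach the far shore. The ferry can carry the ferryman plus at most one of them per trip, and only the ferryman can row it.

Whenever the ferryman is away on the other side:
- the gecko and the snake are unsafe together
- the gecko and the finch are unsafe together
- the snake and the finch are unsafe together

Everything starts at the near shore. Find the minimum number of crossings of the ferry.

Whatever the first load, the items left behind include a forbidden pair without the ferryman. No opening move is safe, so no plan exists.

impossible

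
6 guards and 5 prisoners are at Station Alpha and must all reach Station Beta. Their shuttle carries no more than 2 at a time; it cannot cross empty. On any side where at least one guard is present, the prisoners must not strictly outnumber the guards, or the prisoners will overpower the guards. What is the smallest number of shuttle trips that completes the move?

19

Counting alone: each trip to Station Beta takes at most 2 across and each return brings at least 1 back, so after t trips out (and t−1 returns) at most 2t − (t−1) of the 11 are across; that first reaches 11 at t = 10, so at least 19 crossings are needed.
The plan below uses exactly 19 crossings, so it is optimal:
1. 2 prisoners → Station Beta.  (Station Alpha: 6G 3P; Station Beta: 0G 2P)
2. 1 prisoner ← Station Alpha.  (Station Alpha: 6G 4P; Station Beta: 0G 1P)
3. 2 prisoners → Station Beta.  (Station Alpha: 6G 2P; Station Beta: 0G 3P)
4. 1 prisoner ← Station Alpha.  (Station Alpha: 6G 3P; Station Beta: 0G 2P)
5. 2 guards → Station Beta.  (Station Alpha: 4G 3P; Station Beta: 2G 2P)
6. 1 prisoner ← Station Alpha.  (Station Alpha: 4G 4P; Station Beta: 2G 1P)
7. 1 guard and 1 prisoner → Station Beta.  (Station Alpha: 3G 3P; Station Beta: 3G 2P)
8. 1 guard ← Station Alpha.  (Station Alpha: 4G 3P; Station Beta: 2G 2P)
9. 1 guard and 1 prisoner → Station Beta.  (Station Alpha: 3G 2P; Station Beta: 3G 3P)
10. 1 prisoner ← Station Alpha.  (Station Alpha: 3G 3P; Station Beta: 3G 2P)
11. 1 guard and 1 prisoner → Station Beta.  (Station Alpha: 2G 2P; Station Beta: 4G 3P)
12. 1 guard ← Station Alpha.  (Station Alpha: 3G 2P; Station Beta: 3G 3P)
13. 1 guard and 1 prisoner → Station Beta.  (Station Alpha: 2G 1P; Station Beta: 4G 4P)
14. 1 prisoner ← Station Alpha.  (Station Alpha: 2G 2P; Station Beta: 4G 3P)
15. 1 guard and 1 prisoner → Station Beta.  (Station Alpha: 1G 1P; Station Beta: 5G 4P)
16. 1 guard ← Station Alpha.  (Station Alpha: 2G 1P; Station Beta: 4G 4P)
17. 1 guard and 1 prisoner → Station Beta.  (Station Alpha: 1G 0P; Station Beta: 5G 5P)
18. 1 prisoner ← Station Alpha.  (Station Alpha: 1G 1P; Station Beta: 5G 4P)
19. 1 guard and 1 prisoner → Station Beta.  (Station Alpha: 0G 0P; Station Beta: 6G 5P)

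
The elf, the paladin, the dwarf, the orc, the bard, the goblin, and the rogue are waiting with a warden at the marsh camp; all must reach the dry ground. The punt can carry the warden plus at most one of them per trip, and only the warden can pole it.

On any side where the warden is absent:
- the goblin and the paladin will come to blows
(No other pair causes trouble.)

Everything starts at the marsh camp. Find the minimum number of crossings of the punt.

13

Counting alone: the warden can take at most 1 across per trip to the dry ground, so moving all 7 needs at least 7 loaded trips out, with a return between consecutive ones — at least 13 crossings.
The plan below uses exactly 13 crossings, so it is optimal:
1. Warden goes to the dry ground with the paladin.  [the marsh camp: the bard, the dwarf, the elf, the goblin, the orc, the rogue | the dry ground: the paladin]
2. Warden goes back to the marsh camp alone.  [the marsh camp: the bard, the dwarf, the elf, the goblin, the orc, the rogue | the dry ground: the paladin]
3. Warden goes to the dry ground with the elf.  [the marsh camp: the bard, the dwarf, the goblin, the orc, the rogue | the dry ground: the elf, the paladin]
4. Warden goes back to the marsh camp alone.  [the marsh camp: the bard, the dwarf, the goblin, the orc, the rogue | the dry ground: the elf, the paladin]
5. Warden goes to the dry ground with the dwarf.  [the marsh camp: the bard, the goblin, the orc, the rogue | the dry ground: the dwarf, the elf, the paladin]
6. Warden goes back to the marsh camp alone.  [the marsh camp: the bard, the goblin, the orc, the rogue | the dry ground: the dwarf, the elf, the paladin]
7. Warden goes to the dry ground with the orc.  [the marsh camp: the bard, the goblin, the rogue | the dry ground: the dwarf, the elf, the orc, the paladin]
8. Warden goes back to the marsh camp alone.  [the marsh camp: the bard, the goblin, the rogue | the dry ground: the dwarf, the elf, the orc, the paladin]
9. Warden goes to the dry ground with the bard.  [the marsh camp: the goblin, the rogue | the dry ground: the bard, the dwarf, the elf, the orc, the paladin]
10. Warden goes back to the marsh camp alone.  [the marsh camp: the goblin, the rogue | the dry ground: the bard, the dwarf, the elf, the orc, the paladin]
11. Warden goes to the dry ground with the rogue.  [the marsh camp: the goblin | the dry ground: the bard, the dwarf, the elf, the orc, the paladin, the rogue]
12. Warden goes back to the marsh camp alone.  [the marsh camp: the goblin | the dry ground: the bard, the dwarf, the elf, the orc, the paladin, the rogue]
13. Warden goes to the dry ground with the goblin.  [the marsh camp: — | the dry ground: the bard, the dwarf, the elf, the goblin, the orc, the paladin, the rogue]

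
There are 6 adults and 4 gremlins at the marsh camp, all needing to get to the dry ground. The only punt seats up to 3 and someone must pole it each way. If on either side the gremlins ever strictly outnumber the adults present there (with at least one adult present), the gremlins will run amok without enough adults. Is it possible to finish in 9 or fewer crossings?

Yes

Yes — this plan uses 9 crossings (≤ 9):
1. 2 gremlins → the dry ground.  (the marsh camp: 6A 2G; the dry ground: 0A 2G)
2. 1 gremlin ← the marsh camp.  (the marsh camp: 6A 3G; the dry ground: 0A 1G)
3. 3 gremlins → the dry ground.  (the marsh camp: 6A 0G; the dry ground: 0A 4G)
4. 1 gremlin ← the marsh camp.  (the marsh camp: 6A 1G; the dry ground: 0A 3G)
5. 3 adults → the dry ground.  (the marsh camp: 3A 1G; the dry ground: 3A 3G)
6. 1 gremlin ← the marsh camp.  (the marsh camp: 3A 2G; the dry ground: 3A 2G)
7. 1 adult and 2 gremlins → the dry ground.  (the marsh camp: 2A 0G; the dry ground: 4A 4G)
8. 1 gremlin ← the marsh camp.  (the marsh camp: 2A 1G; the dry ground: 4A 3G)
9. 2 adults and 1 gremlin → the dry ground.  (the marsh camp: 0A 0G; the dry ground: 6A 4G)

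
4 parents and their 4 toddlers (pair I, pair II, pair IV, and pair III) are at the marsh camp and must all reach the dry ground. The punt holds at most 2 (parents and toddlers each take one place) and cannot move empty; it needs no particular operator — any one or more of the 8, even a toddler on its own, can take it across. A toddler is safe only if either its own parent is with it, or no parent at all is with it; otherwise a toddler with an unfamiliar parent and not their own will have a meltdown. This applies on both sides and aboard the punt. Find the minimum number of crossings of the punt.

impossible

Following every safe sequence of crossings from the start, the most of the 8 that can be at the dry ground as the punt arrives there on crossings 1, 3, 5 is 2, 3, 4 respectively; the best ever achieved is 4 of 8.
From crossing 7 on, no configuration arises that was not already reachable earlier: only 44 distinct safe configurations (who is on which side, and where the punt is) can ever be reached, none of them has everyone across, and every continuation just revisits them. So no valid plan exists.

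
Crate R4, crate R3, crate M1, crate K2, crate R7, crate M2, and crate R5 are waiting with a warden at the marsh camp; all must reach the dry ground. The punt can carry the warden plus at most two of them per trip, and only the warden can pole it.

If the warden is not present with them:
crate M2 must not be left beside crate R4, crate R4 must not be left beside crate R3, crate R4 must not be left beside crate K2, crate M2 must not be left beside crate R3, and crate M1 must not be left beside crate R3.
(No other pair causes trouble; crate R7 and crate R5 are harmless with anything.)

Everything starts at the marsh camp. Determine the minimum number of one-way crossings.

11

Counting alone: the warden can take at most 2 across per trip to the dry ground, so moving all 7 needs at least 4 loaded trips out, with a return between consecutive ones — at least 7 crossings.
The safety rule pushes this higher. Following every safe sequence of crossings, the most of the 7 that can be at the dry ground as the punt arrives there on crossings 7, 9 is 5, 6 respectively — never all 7.
So no plan with fewer than 11 crossings exists, and this one achieves 11:
1. Warden goes to the dry ground with crate R3 and crate R4.
2. Warden goes back to the marsh camp with crate R4.
3. Warden goes to the dry ground with crate M1 and crate R4.
4. Warden goes back to the marsh camp with crate R3.
5. Warden goes to the dry ground with crate R3 and crate R7.
6. Warden goes back to the marsh camp with crate R3.
7. Warden goes to the dry ground with crate R3 and crate R5.
8. Warden goes back to the marsh camp with crate R3.
9. Warden goes to the dry ground with crate K2 and crate M2.
10. Warden goes back to the marsh camp with crate R4.
11. Warden goes to the dry ground with crate R3 and crate R4.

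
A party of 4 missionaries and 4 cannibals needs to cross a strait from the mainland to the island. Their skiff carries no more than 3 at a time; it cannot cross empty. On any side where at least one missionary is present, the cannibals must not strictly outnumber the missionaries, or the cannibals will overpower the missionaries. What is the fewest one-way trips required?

Counting alone: each trip to the island takes at most 3 across and each return brings at least 1 back, so after t trips out (and t−1 returns) at most 3t − (t−1) of the 8 are across; that first reaches 8 at t = 4, so at least 7 crossings are needed.
The safety rule pushes this higher. Following every safe sequence of crossings, the most of the 8 that can be at the island as the skiff arrives there on crossing 7 is 7 — never all 8.
So no plan with fewer than 9 crossings exists, and this one achieves 9:
1. 2 cannibals → the island.  (the mainland: 4M 2C; the island: 0M 2C)
2. 1 cannibal ← the mainland.  (the mainland: 4M 3C; the island: 0M 1C)
3. 3 cannibals → the island.  (the mainland: 4M 0C; the island: 0M 4C)
4. 1 cannibal ← the mainland.  (the mainland: 4M 1C; the island: 0M 3C)
5. 3 missionaries → the island.  (the mainland: 1M 1C; the island: 3M 3C)
6. 1 missionary and 1 cannibal ← the mainland.  (the mainland: 2M 2C; the island: 2M 2C)
7. 2 missionaries → the island.  (the mainland: 0M 2C; the island: 4M 2C)
8. 1 cannibal ← the mainland.  (the mainland: 0M 3C; the island: 4M 1C)
9. 3 cannibals → the island.  (the mainland: 0M 0C; the island: 4M 4C)

9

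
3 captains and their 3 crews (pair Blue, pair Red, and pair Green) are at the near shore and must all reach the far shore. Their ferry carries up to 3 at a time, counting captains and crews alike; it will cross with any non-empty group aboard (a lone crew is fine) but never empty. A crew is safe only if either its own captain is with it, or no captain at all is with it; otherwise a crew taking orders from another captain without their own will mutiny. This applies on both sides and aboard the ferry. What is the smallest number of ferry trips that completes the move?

Counting alone: each trip to the far shore takes at most 3 across and each return brings at least 1 back, so after t trips out (and t−1 returns) at most 3t − (t−1) of the 6 are across; that first reaches 6 at t = 3, so at least 5 crossings are needed.
The plan below uses exactly 5 crossings, so it is optimal:
1. captain Blue and crew Blue cross → the far shore.
2. captain Blue crosses ← the near shore.
3. captain Blue, captain Green, and captain Red cross → the far shore.
4. crew Blue crosses ← the near shore.
5. crew Blue, crew Green, and crew Red cross → the far shore.

5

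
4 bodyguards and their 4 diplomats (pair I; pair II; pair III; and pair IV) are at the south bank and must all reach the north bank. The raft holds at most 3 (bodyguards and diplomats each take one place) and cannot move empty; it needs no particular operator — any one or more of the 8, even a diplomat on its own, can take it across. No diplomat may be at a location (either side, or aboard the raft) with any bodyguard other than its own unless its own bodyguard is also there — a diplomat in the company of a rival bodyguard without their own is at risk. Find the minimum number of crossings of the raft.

Counting alone: each trip to the north bank takes at most 3 across and each return brings at least 1 back, so after t trips out (and t−1 returns) at most 3t − (t−1) of the 8 are across; that first reaches 8 at t = 4, so at least 7 crossings are needed.
The safety rule pushes this higher. Following every safe sequence of crossings, the most of the 8 that can be at the north bank as the raft arrives there on crossing 7 is 7 — never all 8.
So no plan with fewer than 9 crossings exists, and this one achieves 9:
1. bodyguard I and diplomat I cross → the north bank.
2. bodyguard I crosses ← the south bank.
3. bodyguard I, bodyguard II, and diplomat II cross → the north bank.
4. bodyguard I and diplomat I cross ← the south bank.
5. bodyguard I, bodyguard III, and bodyguard IV cross → the north bank.
6. diplomat II crosses ← the south bank.
7. diplomat I and diplomat II cross → the north bank.
8. diplomat I crosses ← the south bank.
9. diplomat I, diplomat III, and diplomat IV cross → the north bank.

9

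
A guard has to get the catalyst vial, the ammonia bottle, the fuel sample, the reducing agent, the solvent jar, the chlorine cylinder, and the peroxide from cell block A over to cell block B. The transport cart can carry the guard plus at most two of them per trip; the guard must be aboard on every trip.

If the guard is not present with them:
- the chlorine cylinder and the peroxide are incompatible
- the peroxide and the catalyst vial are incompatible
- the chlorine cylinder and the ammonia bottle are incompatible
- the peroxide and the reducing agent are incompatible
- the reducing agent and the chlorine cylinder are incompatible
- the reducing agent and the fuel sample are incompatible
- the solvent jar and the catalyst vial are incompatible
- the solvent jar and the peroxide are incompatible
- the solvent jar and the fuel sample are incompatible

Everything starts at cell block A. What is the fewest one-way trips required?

impossible

Whatever the first load, the items left behind include a forbidden pair without the guard. No opening move is safe, so no plan exists.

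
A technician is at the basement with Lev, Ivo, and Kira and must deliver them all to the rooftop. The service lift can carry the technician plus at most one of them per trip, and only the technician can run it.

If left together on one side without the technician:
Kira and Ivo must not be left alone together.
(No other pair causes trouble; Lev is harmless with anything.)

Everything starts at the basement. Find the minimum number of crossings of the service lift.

5

Counting alone: the technician can take at most 1 across per trip to the rooftop, so moving all 3 needs at least 3 loaded trips out, with a return between consecutive ones — at least 5 crossings.
The plan below uses exactly 5 crossings, so it is optimal:
1. Technician goes to the rooftop with Ivo.  [the basement: Kira, Lev | the rooftop: Ivo]
2. Technician goes back to the basement alone.  [the basement: Kira, Lev | the rooftop: Ivo]
3. Technician goes to the rooftop with Lev.  [the basement: Kira | the rooftop: Ivo, Lev]
4. Technician goes back to the basement alone.  [the basement: Kira | the rooftop: Ivo, Lev]
5. Technician goes to the rooftop with Kira.  [the basement: — | the rooftop: Ivo, Kira, Lev]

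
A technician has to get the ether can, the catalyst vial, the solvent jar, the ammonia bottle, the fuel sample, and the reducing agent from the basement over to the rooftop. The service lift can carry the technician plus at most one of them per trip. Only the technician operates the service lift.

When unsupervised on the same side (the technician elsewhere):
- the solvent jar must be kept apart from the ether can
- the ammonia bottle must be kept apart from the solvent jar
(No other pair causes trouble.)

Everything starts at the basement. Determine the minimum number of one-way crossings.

13

Counting alone: the technician can take at most 1 across per trip to the rooftop, so moving all 6 needs at least 6 loaded trips out, with a return between consecutive ones — at least 11 crossings.
The safety rule pushes this higher. Following every safe sequence of crossings, the most of the 6 that can be at the rooftop as the service lift arrives there on crossing 11 is 5 — never all 6.
So no plan with fewer than 13 crossings exists, and this one achieves 13:
1. Technician goes to the rooftop with the solvent jar.  [the basement: the ammonia bottle, the catalyst vial, the ether can, the fuel sample, the reducing agent | the rooftop: the solvent jar]
2. Technician goes back to the basement alone.  [the basement: the ammonia bottle, the catalyst vial, the ether can, the fuel sample, the reducing agent | the rooftop: the solvent jar]
3. Technician goes to the rooftop with the ether can.  [the basement: the ammonia bottle, the catalyst vial, the fuel sample, the reducing agent | the rooftop: the ether can, the solvent jar]
4. Technician goes back to the basement with the solvent jar.  [the basement: the ammonia bottle, the catalyst vial, the fuel sample, the reducing agent, the solvent jar | the rooftop: the ether can]
5. Technician goes to the rooftop with the ammonia bottle.  [the basement: the catalyst vial, the fuel sample, the reducing agent, the solvent jar | the rooftop: the ammonia bottle, the ether can]
6. Technician goes back to the basement alone.  [the basement: the catalyst vial, the fuel sample, the reducing agent, the solvent jar | the rooftop: the ammonia bottle, the ether can]
7. Technician goes to the rooftop with the catalyst vial.  [the basement: the fuel sample, the reducing agent, the solvent jar | the rooftop: the ammonia bottle, the catalyst vial, the ether can]
8. Technician goes back to the basement alone.  [the basement: the fuel sample, the reducing agent, the solvent jar | the rooftop: the ammonia bottle, the catalyst vial, the ether can]
9. Technician goes to the rooftop with the fuel sample.  [the basement: the reducing agent, the solvent jar | the rooftop: the ammonia bottle, the catalyst vial, the ether can, the fuel sample]
10. Technician goes back to the basement alone.  [the basement: the reducing agent, the solvent jar | the rooftop: the ammonia bottle, the catalyst vial, the ether can, the fuel sample]
11. Technician goes to the rooftop with the reducing agent.  [the basement: the solvent jar | the rooftop: the ammonia bottle, the catalyst vial, the ether can, the fuel sample, the reducing agent]
12. Technician goes back to the basement alone.  [the basement: the solvent jar | the rooftop: the ammonia bottle, the catalyst vial, the ether can, the fuel sample, the reducing agent]
13. Technician goes to the rooftop with the solvent jar.  [the basement: — | the rooftop: the ammonia bottle, the catalyst vial, the ether can, the fuel sample, the reducing agent, the solvent jar]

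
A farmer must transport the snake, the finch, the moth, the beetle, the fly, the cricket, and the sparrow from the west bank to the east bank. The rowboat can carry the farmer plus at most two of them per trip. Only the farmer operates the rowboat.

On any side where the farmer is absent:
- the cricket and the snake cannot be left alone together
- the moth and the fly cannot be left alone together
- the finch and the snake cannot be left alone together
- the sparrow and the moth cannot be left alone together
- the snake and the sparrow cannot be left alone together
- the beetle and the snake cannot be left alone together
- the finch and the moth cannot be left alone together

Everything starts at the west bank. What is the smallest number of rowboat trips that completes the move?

Counting alone: the farmer can take at most 2 across per trip to the east bank, so moving all 7 needs at least 4 loaded trips out, with a return between consecutive ones — at least 7 crossings.
The safety rule pushes this higher. Following every safe sequence of crossings, the most of the 7 that can be at the east bank as the rowboat arrives there on crossing 7 is 6 — never all 7.
So no plan with fewer than 9 crossings exists, and this one achieves 9:
1. Farmer goes to the east bank with the moth and the snake.  [the west bank: the beetle, the cricket, the finch, the fly, the sparrow | the east bank: the moth, the snake]
2. Farmer goes back to the west bank alone.  [the west bank: the beetle, the cricket, the finch, the fly, the sparrow | the east bank: the moth, the snake]
3. Farmer goes to the east bank with the fly.  [the west bank: the beetle, the cricket, the finch, the sparrow | the east bank: the fly, the moth, the snake]
4. Farmer goes back to the west bank with the moth.  [the west bank: the beetle, the cricket, the finch, the moth, the sparrow | the east bank: the fly, the snake]
5. Farmer goes to the east bank with the finch and the sparrow.  [the west bank: the beetle, the cricket, the moth | the east bank: the finch, the fly, the snake, the sparrow]
6. Farmer goes back to the west bank with the snake.  [the west bank: the beetle, the cricket, the moth, the snake | the east bank: the finch, the fly, the sparrow]
7. Farmer goes to the east bank with the beetle and the cricket.  [the west bank: the moth, the snake | the east bank: the beetle, the cricket, the finch, the fly, the sparrow]
8. Farmer goes back to the west bank alone.  [the west bank: the moth, the snake | the east bank: the beetle, the cricket, the finch, the fly, the sparrow]
9. Farmer goes to the east bank with the moth and the snake.  [the west bank: — | the east bank: the beetle, the cricket, the finch, the fly, the moth, the snake, the sparrow]

9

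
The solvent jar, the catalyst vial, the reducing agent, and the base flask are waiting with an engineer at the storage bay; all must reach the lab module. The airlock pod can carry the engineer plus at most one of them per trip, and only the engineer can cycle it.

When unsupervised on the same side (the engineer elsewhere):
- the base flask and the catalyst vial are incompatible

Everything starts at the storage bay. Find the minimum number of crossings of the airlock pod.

Counting alone: the engineer can take at most 1 across per trip to the lab module, so moving all 4 needs at least 4 loaded trips out, with a return between consecutive ones — at least 7 crossings.
The plan below uses exactly 7 crossings, so it is optimal:
1. Engineer goes to the lab module with the catalyst vial.
2. Engineer goes back to the storage bay alone.
3. Engineer goes to the lab module with the solvent jar.
4. Engineer goes back to the storage bay alone.
5. Engineer goes to the lab module with the reducing agent.
6. Engineer goes back to the storage bay alone.
7. Engineer goes to the lab module with the base flask.

7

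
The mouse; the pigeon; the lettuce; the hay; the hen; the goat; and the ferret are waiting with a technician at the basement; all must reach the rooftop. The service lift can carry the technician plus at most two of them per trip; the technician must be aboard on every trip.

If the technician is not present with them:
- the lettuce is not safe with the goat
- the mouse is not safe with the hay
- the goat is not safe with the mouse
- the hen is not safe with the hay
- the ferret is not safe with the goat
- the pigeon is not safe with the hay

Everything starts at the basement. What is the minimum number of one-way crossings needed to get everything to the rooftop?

9

Counting alone: the technician can take at most 2 across per trip to the rooftop, so moving all 7 needs at least 4 loaded trips out, with a return between consecutive ones — at least 7 crossings.
The safety rule pushes this higher. Following every safe sequence of crossings, the most of the 7 that can be at the rooftop as the service lift arrives there on crossing 7 is 6 — never all 7.
So no plan with fewer than 9 crossings exists, and this one achieves 9:
1. Technician goes to the rooftop with the goat and the hay.  [the basement: the ferret, the hen, the lettuce, the mouse, the pigeon | the rooftop: the goat, the hay]
2. Technician goes back to the basement alone.  [the basement: the ferret, the hen, the lettuce, the mouse, the pigeon | the rooftop: the goat, the hay]
3. Technician goes to the rooftop with the pigeon.  [the basement: the ferret, the hen, the lettuce, the mouse | the rooftop: the goat, the hay, the pigeon]
4. Technician goes back to the basement with the hay.  [the basement: the ferret, the hay, the hen, the lettuce, the mouse | the rooftop: the goat, the pigeon]
5. Technician goes to the rooftop with the hen and the mouse.  [the basement: the ferret, the hay, the lettuce | the rooftop: the goat, the hen, the mouse, the pigeon]
6. Technician goes back to the basement with the goat.  [the basement: the ferret, the goat, the hay, the lettuce | the rooftop: the hen, the mouse, the pigeon]
7. Technician goes to the rooftop with the ferret and the lettuce.  [the basement: the goat, the hay | the rooftop: the ferret, the hen, the lettuce, the mouse, the pigeon]
8. Technician goes back to the basement alone.  [the basement: the goat, the hay | the rooftop: the ferret, the hen, the lettuce, the mouse, the pigeon]
9. Technician goes to the rooftop with the goat and the hay.  [the basement: — | the rooftop: the ferret, the goat, the hay, the hen, the lettuce, the mouse, the pigeon]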